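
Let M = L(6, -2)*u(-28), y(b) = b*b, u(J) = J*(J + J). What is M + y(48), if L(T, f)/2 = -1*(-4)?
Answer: 14848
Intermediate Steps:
L(T, f) = 8 (L(T, f) = 2*(-1*(-4)) = 2*4 = 8)
u(J) = 2*J² (u(J) = J*(2*J) = 2*J²)
y(b) = b²
M = 12544 (M = 8*(2*(-28)²) = 8*(2*784) = 8*1568 = 12544)
M + y(48) = 12544 + 48² = 12544 + 2304 = 14848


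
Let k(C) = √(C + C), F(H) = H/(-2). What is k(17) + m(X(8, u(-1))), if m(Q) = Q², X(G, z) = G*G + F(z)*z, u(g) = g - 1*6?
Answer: 6241/4 + √34 ≈ 1566.1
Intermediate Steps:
F(H) = -H/2 (F(H) = H*(-½) = -H/2)
u(g) = -6 + g (u(g) = g - 6 = -6 + g)
k(C) = √2*√C (k(C) = √(2*C) = √2*√C)
X(G, z) = G² - z²/2 (X(G, z) = G*G + (-z/2)*z = G² - z²/2)
k(17) + m(X(8, u(-1))) = √2*√17 + (8² - (-6 - 1)²/2)² = √34 + (64 - ½*(-7)²)² = √34 + (64 - ½*49)² = √34 + (64 - 49/2)² = √34 + (79/2)² = √34 + 6241/4 = 6241/4 + √34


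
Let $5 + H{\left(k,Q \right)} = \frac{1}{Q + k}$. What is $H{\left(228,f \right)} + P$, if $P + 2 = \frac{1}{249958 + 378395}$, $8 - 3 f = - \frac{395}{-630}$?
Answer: $- \frac{382926399676}{54737714889} \approx -6.9957$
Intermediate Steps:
$f = \frac{929}{378}$ ($f = \frac{8}{3} - \frac{\left(-395\right) \frac{1}{-630}}{3} = \frac{8}{3} - \frac{\left(-395\right) \left(- \frac{1}{630}\right)}{3} = \frac{8}{3} - \frac{79}{378} = \frac{929}{378} \approx 2.4577$)
$H{\left(k,Q \right)} = -5 + \frac{1}{Q + k}$
$P = - \frac{1256705}{628353}$ ($P = -2 + \frac{1}{249958 + 378395} = -2 + \frac{1}{628353} = - \frac{1256705}{628353} \approx -2.0$)
$H{\left(228,f \right)} + P = \frac{1 - \frac{4645}{378} - 1140}{\frac{929}{378} + 228} - \frac{1256705}{628353} = \frac{1 - \frac{4645}{378} - 1140}{\frac{87113}{378}} - \frac{1256705}{628353} = \frac{378}{87113} \left(- \frac{435187}{378}\right) - \frac{1256705}{628353} = - \frac{435187}{87113} - \frac{1256705}{628353} = - \frac{382926399676}{54737714889}$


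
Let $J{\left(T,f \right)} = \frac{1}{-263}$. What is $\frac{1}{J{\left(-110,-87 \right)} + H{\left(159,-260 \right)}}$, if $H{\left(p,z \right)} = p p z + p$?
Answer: $- \frac{263}{1728672964} \approx -1.5214 \cdot 10^{-7}$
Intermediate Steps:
$H{\left(p,z \right)} = p + z p^{2}$ ($H{\left(p,z \right)} = p^{2} z + p = z p^{2} + p = p + z p^{2}$)
$J{\left(T,f \right)} = - \frac{1}{263}$
$\frac{1}{J{\left(-110,-87 \right)} + H{\left(159,-260 \right)}} = \frac{1}{- \frac{1}{263} + 159 \left(1 + 159 \left(-260\right)\right)} = \frac{1}{- \frac{1}{263} + 159 \left(1 - 41340\right)} = \frac{1}{- \frac{1}{263} + 159 \left(-41339\right)} = \frac{1}{- \frac{1}{263} - 6572901} = \frac{1}{- \frac{1728672964}{263}} = - \frac{263}{1728672964}$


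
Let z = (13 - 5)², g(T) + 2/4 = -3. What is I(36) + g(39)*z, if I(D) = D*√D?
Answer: -8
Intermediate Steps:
I(D) = D^(3/2)
g(T) = -7/2 (g(T) = -½ - 3 = -7/2)
z = 64 (z = 8² = 64)
I(36) + g(39)*z = 36^(3/2) - 7/2*64 = 216 - 224 = -8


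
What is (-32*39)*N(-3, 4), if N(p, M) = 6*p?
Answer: 22464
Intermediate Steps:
(-32*39)*N(-3, 4) = (-32*39)*(6*(-3)) = -1248*(-18) = 22464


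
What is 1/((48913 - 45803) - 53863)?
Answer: -1/50753 ≈ -1.9703e-5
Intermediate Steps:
1/((48913 - 45803) - 53863) = 1/(3110 - 53863) = 1/(-50753) = -1/50753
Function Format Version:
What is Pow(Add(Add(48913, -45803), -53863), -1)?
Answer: Rational(-1, 50753) ≈ -1.9703e-5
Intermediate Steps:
Pow(Add(Add(48913, -45803), -53863), -1) = Pow(Add(3110, -53863), -1) = Pow(-50753, -1) = Rational(-1, 50753)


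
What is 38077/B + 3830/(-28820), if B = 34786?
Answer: 24103719/25063313 ≈ 0.96171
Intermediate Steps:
38077/B + 3830/(-28820) = 38077/34786 + 3830/(-28820) = 38077*(1/34786) + 3830*(-1/28820) = 38077/34786 - 383/2882 = 24103719/25063313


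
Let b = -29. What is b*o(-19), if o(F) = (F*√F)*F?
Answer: -10469*I*√19 ≈ -45633.0*I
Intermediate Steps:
o(F) = F^(5/2) (o(F) = F^(3/2)*F = F^(5/2))
b*o(-19) = -10469*I*√19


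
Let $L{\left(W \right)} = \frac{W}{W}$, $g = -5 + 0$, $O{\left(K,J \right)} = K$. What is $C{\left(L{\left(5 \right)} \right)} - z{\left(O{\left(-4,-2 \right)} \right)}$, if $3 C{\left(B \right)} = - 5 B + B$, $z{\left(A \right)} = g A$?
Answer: $- \frac{64}{3} \approx -21.333$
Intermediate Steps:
$g = -5$
$z{\left(A \right)} = - 5 A$
$L{\left(W \right)} = 1$
$C{\left(B \right)} = - \frac{4 B}{3}$ ($C{\left(B \right)} = \frac{- 5 B + B}{3} = \frac{\left(-4\right) B}{3} = - \frac{4 B}{3}$)
$C{\left(L{\left(5 \right)} \right)} - z{\left(O{\left(-4,-2 \right)} \right)} = \left(- \frac{4}{3}\right) 1 - \left(-5\right) \left(-4\right) = - \frac{4}{3} - 20 = - \frac{64}{3}$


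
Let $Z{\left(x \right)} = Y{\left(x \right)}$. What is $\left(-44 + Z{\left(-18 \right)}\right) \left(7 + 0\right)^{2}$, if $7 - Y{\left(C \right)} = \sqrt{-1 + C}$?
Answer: $-1813 - 49 i \sqrt{19} \approx -1813.0 - 213.59 i$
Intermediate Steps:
$Y{\left(C \right)} = 7 - \sqrt{-1 + C}$
$Z{\left(x \right)} = 7 - \sqrt{-1 + x}$
$\left(-44 + Z{\left(-18 \right)}\right) \left(7 + 0\right)^{2} = \left(-44 + \left(7 - \sqrt{-1 - 18}\right)\right) \left(7 + 0\right)^{2} = \left(-44 + \left(7 - \sqrt{-19}\right)\right) 7^{2} = \left(-44 + \left(7 - i \sqrt{19}\right)\right) 49 = \left(-37 - i \sqrt{19}\right) 49 = -1813 - 49 i \sqrt{19}$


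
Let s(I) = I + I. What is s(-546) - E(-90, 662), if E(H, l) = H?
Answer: -1002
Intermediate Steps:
s(I) = 2*I
s(-546) - E(-90, 662) = 2*(-546) - 1*(-90) = -1092 + 90 = -1002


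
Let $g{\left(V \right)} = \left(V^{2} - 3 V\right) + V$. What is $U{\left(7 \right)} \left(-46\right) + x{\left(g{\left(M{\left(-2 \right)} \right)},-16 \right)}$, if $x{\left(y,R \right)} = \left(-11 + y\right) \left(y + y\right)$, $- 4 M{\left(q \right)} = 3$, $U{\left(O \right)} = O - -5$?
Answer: $- \frac{75375}{128} \approx -588.87$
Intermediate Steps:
$U{\left(O \right)} = 5 + O$ ($U{\left(O \right)} = O + 5 = 5 + O$)
$M{\left(q \right)} = - \frac{3}{4}$ ($M{\left(q \right)} = \left(- \frac{1}{4}\right) 3 = - \frac{3}{4}$)
$g{\left(V \right)} = V^{2} - 2 V$
$x{\left(y,R \right)} = 2 y \left(-11 + y\right)$ ($x{\left(y,R \right)} = \left(-11 + y\right) 2 y = 2 y \left(-11 + y\right)$)
$U{\left(7 \right)} \left(-46\right) + x{\left(g{\left(M{\left(-2 \right)} \right)},-16 \right)} = \left(5 + 7\right) \left(-46\right) + 2 \left(- \frac{3 \left(-2 - \frac{3}{4}\right)}{4}\right) \left(-11 - \frac{3 \left(-2 - \frac{3}{4}\right)}{4}\right) = 12 \left(-46\right) + 2 \left(\left(- \frac{3}{4}\right) \left(- \frac{11}{4}\right)\right) \left(-11 - - \frac{33}{16}\right) = -552 + 2 \cdot \frac{33}{16} \left(-11 + \frac{33}{16}\right) = -552 + 2 \cdot \frac{33}{16} \left(- \frac{143}{16}\right) = -552 - \frac{4719}{128} = - \frac{75375}{128}$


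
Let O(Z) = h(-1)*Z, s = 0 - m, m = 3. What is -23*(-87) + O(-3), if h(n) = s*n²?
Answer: 2010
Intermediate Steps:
s = -3 (s = 0 - 1*3 = 0 - 3 = -3)
h(n) = -3*n²
O(Z) = -3*Z (O(Z) = (-3*(-1)²)*Z = (-3*1)*Z = -3*Z)
-23*(-87) + O(-3) = -23*(-87) - 3*(-3) = 2001 + 9 = 2010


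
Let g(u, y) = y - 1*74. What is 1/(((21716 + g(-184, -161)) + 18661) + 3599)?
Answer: 1/43741 ≈ 2.2862e-5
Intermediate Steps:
g(u, y) = -74 + y (g(u, y) = y - 74 = -74 + y)
1/(((21716 + g(-184, -161)) + 18661) + 3599) = 1/(((21716 + (-74 - 161)) + 18661) + 3599) = 1/(((21716 - 235) + 18661) + 3599) = 1/((21481 + 18661) + 3599) = 1/(40142 + 3599) = 1/43741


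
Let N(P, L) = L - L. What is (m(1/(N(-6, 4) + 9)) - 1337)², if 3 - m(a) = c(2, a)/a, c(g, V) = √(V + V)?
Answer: 1779574 + 8004*√2 ≈ 1.7909e+6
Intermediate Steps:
N(P, L) = 0
c(g, V) = √2*√V (c(g, V) = √(2*V) = √2*√V)
m(a) = 3 - √2/√a (m(a) = 3 - √2*√a/a = 3 - √2/√a)
(m(1/(N(-6, 4) + 9)) - 1337)² = ((3 - √2/√(1/(0 + 9))) - 1337)² = ((3 - √2/√(1/9)) - 1337)² = ((3 - √2/9^(-½)) - 1337)² = ((3 - 1*√2*3) - 1337)² = ((3 - 3*√2) - 1337)² = (-1334 - 3*√2)²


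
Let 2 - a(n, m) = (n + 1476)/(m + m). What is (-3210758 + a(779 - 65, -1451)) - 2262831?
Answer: -7942173642/1451 ≈ -5.4736e+6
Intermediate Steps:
a(n, m) = 2 - (1476 + n)/(2*m) (a(n, m) = 2 - (n + 1476)/(m + m) = 2 - (1476 + n)/(2*m))
(-3210758 + a(779 - 65, -1451)) - 2262831 = (-3210758 + (½)*(-1476 - (779 - 65) + 4*(-1451))/(-1451)) - 2262831 = (-3210758 + (½)*(-1/1451)*(-1476 - 1*714 - 5804)) - 2262831 = (-3210758 + (½)*(-1/1451)*(-1476 - 714 - 5804)) - 2262831 = (-3210758 + (½)*(-1/1451)*(-7994)) - 2262831 = (-3210758 + 3997/1451) - 2262831 = -4658805861/1451 - 2262831 = -7942173642/1451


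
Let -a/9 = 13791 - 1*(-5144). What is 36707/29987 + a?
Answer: -5110197898/29987 ≈ -1.7041e+5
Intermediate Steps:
a = -170415 (a = -9*(13791 - 1*(-5144)) = -9*(13791 + 5144) = -9*18935 = -170415)
36707/29987 + a = 36707/29987 - 170415 = -5110197898/29987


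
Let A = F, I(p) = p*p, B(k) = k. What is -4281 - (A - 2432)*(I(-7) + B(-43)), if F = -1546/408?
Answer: 351347/34 ≈ 10334.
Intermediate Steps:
I(p) = p**2
F = -773/204 (F = -1546*1/408 = -773/204 ≈ -3.7892)
A = -773/204 ≈ -3.7892
-4281 - (A - 2432)*(I(-7) + B(-43)) = -4281 - (-773/204 - 2432)*((-7)**2 - 43) = -4281 - (-496901)*(49 - 43)/204 = -4281 - (-496901)*6/204 = -4281 - 1*(-496901/34) = -4281 + 496901/34 = 351347/34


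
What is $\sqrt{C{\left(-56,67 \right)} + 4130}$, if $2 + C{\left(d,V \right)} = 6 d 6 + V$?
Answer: $\sqrt{2179} \approx 46.68$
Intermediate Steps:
$C{\left(d,V \right)} = -2 + V + 36 d$ ($C{\left(d,V \right)} = -2 + \left(6 d 6 + V\right) = -2 + \left(36 d + V\right) = -2 + \left(V + 36 d\right) = -2 + V + 36 d$)
$\sqrt{C{\left(-56,67 \right)} + 4130} = \sqrt{\left(-2 + 67 + 36 \left(-56\right)\right) + 4130} = \sqrt{\left(-2 + 67 - 2016\right) + 4130} = \sqrt{-1951 + 4130} = \sqrt{2179}$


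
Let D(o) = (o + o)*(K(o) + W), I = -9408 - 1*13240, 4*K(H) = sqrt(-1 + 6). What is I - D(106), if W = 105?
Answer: -44908 - 53*sqrt(5) ≈ -45027.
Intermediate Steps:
K(H) = sqrt(5)/4 (K(H) = sqrt(-1 + 6)/4 = sqrt(5)/4)
I = -22648 (I = -9408 - 13240 = -22648)
D(o) = 2*o*(105 + sqrt(5)/4) (D(o) = (o + o)*(sqrt(5)/4 + 105) = (2*o)*(105 + sqrt(5)/4) = 2*o*(105 + sqrt(5)/4))
I - D(106) = -22648 - 106*(420 + sqrt(5))/2 = -22648 - (22260 + 53*sqrt(5)) = -22648 + (-22260 - 53*sqrt(5)) = -44908 - 53*sqrt(5)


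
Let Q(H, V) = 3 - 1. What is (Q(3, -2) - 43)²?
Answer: 1681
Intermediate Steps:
Q(H, V) = 2
(Q(3, -2) - 43)² = (2 - 43)² = (-41)² = 1681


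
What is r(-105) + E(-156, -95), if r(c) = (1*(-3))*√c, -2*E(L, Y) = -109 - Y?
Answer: 7 - 3*I*√105 ≈ 7.0 - 30.741*I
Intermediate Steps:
E(L, Y) = 109/2 + Y/2 (E(L, Y) = -(-109 - Y)/2 = 109/2 + Y/2)
r(c) = -3*√c
r(-105) + E(-156, -95) = -3*I*√105 + (109/2 + (½)*(-95)) = -3*I*√105 + (109/2 - 95/2) = -3*I*√105 + 7 = 7 - 3*I*√105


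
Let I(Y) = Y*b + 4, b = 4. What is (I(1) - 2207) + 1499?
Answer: -700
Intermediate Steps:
I(Y) = 4 + 4*Y (I(Y) = Y*4 + 4 = 4*Y + 4 = 4 + 4*Y)
(I(1) - 2207) + 1499 = ((4 + 4*1) - 2207) + 1499 = ((4 + 4) - 2207) + 1499 = (8 - 2207) + 1499 = -2199 + 1499 = -700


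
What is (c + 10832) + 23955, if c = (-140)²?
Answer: 54387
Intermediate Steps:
c = 19600
(c + 10832) + 23955 = (19600 + 10832) + 23955 = 30432 + 23955 = 54387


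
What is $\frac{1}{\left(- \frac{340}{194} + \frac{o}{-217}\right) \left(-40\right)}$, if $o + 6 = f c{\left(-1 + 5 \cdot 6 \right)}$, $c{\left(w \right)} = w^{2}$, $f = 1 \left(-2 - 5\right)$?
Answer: $- \frac{21049}{21389240} \approx -0.00098409$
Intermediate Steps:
$f = -7$ ($f = 1 \left(-7\right) = -7$)
$o = -5893$ ($o = -6 - 7 \left(-1 + 5 \cdot 6\right)^{2} = -6 - 7 \left(-1 + 30\right)^{2} = -6 - 7 \cdot 29^{2} = -6 - 5887 = -5893$)
$\frac{1}{\left(- \frac{340}{194} + \frac{o}{-217}\right) \left(-40\right)} = \frac{1}{\left(- \frac{340}{194} - \frac{5893}{-217}\right) \left(-40\right)} = \frac{1}{\left(\left(-340\right) \frac{1}{194} - - \frac{5893}{217}\right) \left(-40\right)} = \frac{1}{\left(- \frac{170}{97} + \frac{5893}{217}\right) \left(-40\right)} = \frac{1}{\frac{534731}{21049} \left(-40\right)} = \frac{1}{- \frac{21389240}{21049}} = - \frac{21049}{21389240}$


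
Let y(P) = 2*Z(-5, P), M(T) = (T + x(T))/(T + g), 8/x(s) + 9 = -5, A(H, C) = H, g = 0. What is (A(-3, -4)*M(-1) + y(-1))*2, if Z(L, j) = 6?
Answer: 102/7 ≈ 14.571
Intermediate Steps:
x(s) = -4/7 (x(s) = 8/(-9 - 5) = 8/(-14) = 8*(-1/14) = -4/7)
M(T) = (-4/7 + T)/T (M(T) = (T - 4/7)/(T + 0) = (-4/7 + T)/T)
y(P) = 12 (y(P) = 2*6 = 12)
(A(-3, -4)*M(-1) + y(-1))*2 = (-3*(-4/7 - 1)/(-1) + 12)*2 = (-(-3)*(-11)/7 + 12)*2 = (-3*11/7 + 12)*2 = (-33/7 + 12)*2 = (51/7)*2 = 102/7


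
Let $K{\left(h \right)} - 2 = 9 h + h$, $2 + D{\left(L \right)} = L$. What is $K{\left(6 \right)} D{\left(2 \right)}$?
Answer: $0$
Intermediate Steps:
$D{\left(L \right)} = -2 + L$
$K{\left(h \right)} = 2 + 10 h$ ($K{\left(h \right)} = 2 + \left(9 h + h\right) = 2 + 10 h$)
$K{\left(6 \right)} D{\left(2 \right)} = \left(2 + 10 \cdot 6\right) \left(-2 + 2\right) = \left(2 + 60\right) 0 = 62 \cdot 0 = 0$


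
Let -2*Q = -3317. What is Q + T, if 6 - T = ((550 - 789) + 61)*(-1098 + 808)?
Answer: -99911/2 ≈ -49956.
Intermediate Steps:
Q = 3317/2 (Q = -½*(-3317) = 3317/2 ≈ 1658.5)
T = -51614 (T = 6 - ((550 - 789) + 61)*(-1098 + 808) = 6 - (-239 + 61)*(-290) = 6 - (-178)*(-290) = 6 - 1*51620 = 6 - 51620 = -51614)
Q + T = 3317/2 - 51614 = -99911/2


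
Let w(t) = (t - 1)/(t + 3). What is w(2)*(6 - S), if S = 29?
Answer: -23/5 ≈ -4.6000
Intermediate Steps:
w(t) = (-1 + t)/(3 + t)
w(2)*(6 - S) = ((-1 + 2)/(3 + 2))*(6 - 1*29) = (1/5)*(6 - 29) = ((⅕)*1)*(-23) = (⅕)*(-23) = -23/5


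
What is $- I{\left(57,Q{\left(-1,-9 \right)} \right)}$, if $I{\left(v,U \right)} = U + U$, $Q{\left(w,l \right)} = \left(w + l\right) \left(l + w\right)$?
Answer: $-200$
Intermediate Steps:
$Q{\left(w,l \right)} = \left(l + w\right)^{2}$ ($Q{\left(w,l \right)} = \left(l + w\right) \left(l + w\right) = \left(l + w\right)^{2}$)
$I{\left(v,U \right)} = 2 U$
$- I{\left(57,Q{\left(-1,-9 \right)} \right)} = - 2 \left(-9 - 1\right)^{2} = - 2 \left(-10\right)^{2} = - 2 \cdot 100 = \left(-1\right) 200 = -200$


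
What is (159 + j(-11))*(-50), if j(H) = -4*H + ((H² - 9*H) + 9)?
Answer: -21600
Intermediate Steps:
j(H) = 9 + H² - 13*H (j(H) = -4*H + (9 + H² - 9*H) = 9 + H² - 13*H)
(159 + j(-11))*(-50) = (159 + (9 + (-11)² - 13*(-11)))*(-50) = (159 + (9 + 121 + 143))*(-50) = (159 + 273)*(-50) = 432*(-50) = -21600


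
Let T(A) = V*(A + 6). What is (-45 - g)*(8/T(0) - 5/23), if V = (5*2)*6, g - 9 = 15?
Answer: 202/15 ≈ 13.467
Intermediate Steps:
g = 24 (g = 9 + 15 = 24)
V = 60 (V = 10*6 = 60)
T(A) = 360 + 60*A (T(A) = 60*(A + 6) = 60*(6 + A) = 360 + 60*A)
(-45 - g)*(8/T(0) - 5/23) = (-45 - 1*24)*(8/(360 + 60*0) - 5/23) = (-45 - 24)*(8/(360 + 0) - 5*1/23) = -69*(8/360 - 5/23) = -69*(8*(1/360) - 5/23) = -69*(1/45 - 5/23) = -69*(-202/1035) = 202/15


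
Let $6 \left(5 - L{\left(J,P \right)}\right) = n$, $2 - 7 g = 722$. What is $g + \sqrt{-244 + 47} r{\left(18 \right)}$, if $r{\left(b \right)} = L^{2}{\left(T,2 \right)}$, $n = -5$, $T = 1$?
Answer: $- \frac{720}{7} + \frac{1225 i \sqrt{197}}{36} \approx -102.86 + 477.6 i$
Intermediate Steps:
$g = - \frac{720}{7}$ ($g = \frac{2}{7} - \frac{722}{7} = - \frac{720}{7} \approx -102.86$)
$L{\left(J,P \right)} = \frac{35}{6}$ ($L{\left(J,P \right)} = 5 - - \frac{5}{6} = 5 + \frac{5}{6} = \frac{35}{6}$)
$r{\left(b \right)} = \frac{1225}{36}$ ($r{\left(b \right)} = \left(\frac{35}{6}\right)^{2} = \frac{1225}{36}$)
$g + \sqrt{-244 + 47} r{\left(18 \right)} = - \frac{720}{7} + \sqrt{-244 + 47} \cdot \frac{1225}{36} = - \frac{720}{7} + \sqrt{-197} \cdot \frac{1225}{36} = - \frac{720}{7} + i \sqrt{197} \cdot \frac{1225}{36} = - \frac{720}{7} + \frac{1225 i \sqrt{197}}{36}$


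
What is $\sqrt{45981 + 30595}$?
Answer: $4 \sqrt{4786} \approx 276.72$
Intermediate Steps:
$\sqrt{45981 + 30595} = \sqrt{76576} = 4 \sqrt{4786}$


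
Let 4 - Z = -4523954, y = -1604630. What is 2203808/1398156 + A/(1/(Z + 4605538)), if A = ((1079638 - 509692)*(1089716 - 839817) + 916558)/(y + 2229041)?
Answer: 151503341098162590801800/72751998843 ≈ 2.0825e+12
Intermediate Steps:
Z = 4523958 (Z = 4 - 1*(-4523954) = 4 + 4523954 = 4523958)
A = 142429852012/624411 (A = ((1079638 - 509692)*(1089716 - 839817) + 916558)/(-1604630 + 2229041) = (569946*249899 + 916558)/624411 = (142428935454 + 916558)*(1/624411) = 142429852012*(1/624411) = 142429852012/624411 ≈ 2.2810e+5)
2203808/1398156 + A/(1/(Z + 4605538)) = 2203808/1398156 + 142429852012/(624411*(1/(4523958 + 4605538))) = 2203808*(1/1398156) + 142429852012/(624411*(1/9129496)) = 550952/349539 + 142429852012/(624411*(1/9129496)) = 550952/349539 + (142429852012/624411)*9129496 = 550952/349539 + 1300312764224145952/624411 = 151503341098162590801800/72751998843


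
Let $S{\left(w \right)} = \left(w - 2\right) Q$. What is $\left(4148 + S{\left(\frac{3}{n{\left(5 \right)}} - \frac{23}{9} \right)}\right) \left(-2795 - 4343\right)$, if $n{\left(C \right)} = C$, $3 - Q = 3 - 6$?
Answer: $- \frac{441585232}{15} \approx -2.9439 \cdot 10^{7}$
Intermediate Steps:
$Q = 6$ ($Q = 3 - \left(3 - 6\right) = 3 - -3 = 3 + 3 = 6$)
$S{\left(w \right)} = -12 + 6 w$ ($S{\left(w \right)} = \left(w - 2\right) 6 = \left(-2 + w\right) 6 = -12 + 6 w$)
$\left(4148 + S{\left(\frac{3}{n{\left(5 \right)}} - \frac{23}{9} \right)}\right) \left(-2795 - 4343\right) = \left(4148 - \left(12 - 6 \left(\frac{3}{5} - \frac{23}{9}\right)\right)\right) \left(-2795 - 4343\right) = \left(4148 - \left(12 - 6 \left(3 \cdot \frac{1}{5} - \frac{23}{9}\right)\right)\right) \left(-7138\right) = \left(4148 - \left(12 - 6 \left(\frac{3}{5} - \frac{23}{9}\right)\right)\right) \left(-7138\right) = \left(4148 + \left(-12 + 6 \left(- \frac{88}{45}\right)\right)\right) \left(-7138\right) = \left(4148 - \frac{356}{15}\right) \left(-7138\right) = \frac{61864}{15} \left(-7138\right) = - \frac{441585232}{15}$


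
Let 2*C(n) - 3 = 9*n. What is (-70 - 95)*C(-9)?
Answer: 6435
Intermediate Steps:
C(n) = 3/2 + 9*n/2 (C(n) = 3/2 + (9*n)/2 = 3/2 + 9*n/2)
(-70 - 95)*C(-9) = (-70 - 95)*(3/2 + (9/2)*(-9)) = -165*(3/2 - 81/2) = -165*(-39) = 6435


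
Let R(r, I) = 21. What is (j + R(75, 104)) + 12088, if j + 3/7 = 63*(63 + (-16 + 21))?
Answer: 114748/7 ≈ 16393.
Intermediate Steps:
j = 29985/7 (j = -3/7 + 63*(63 + (-16 + 21)) = -3/7 + 63*(63 + 5) = -3/7 + 63*68 = -3/7 + 4284 = 29985/7 ≈ 4283.6)
(j + R(75, 104)) + 12088 = (29985/7 + 21) + 12088 = 30132/7 + 12088 = 114748/7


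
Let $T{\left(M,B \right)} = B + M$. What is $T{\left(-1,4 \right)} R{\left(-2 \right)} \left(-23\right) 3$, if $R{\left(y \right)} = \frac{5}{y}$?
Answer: $\frac{1035}{2} \approx 517.5$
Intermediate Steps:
$T{\left(-1,4 \right)} R{\left(-2 \right)} \left(-23\right) 3 = \left(4 - 1\right) \frac{5}{-2} \left(-23\right) 3 = 3 \cdot 5 \left(- \frac{1}{2}\right) \left(-23\right) 3 = 3 \left(- \frac{5}{2}\right) \left(-23\right) 3 = \left(- \frac{15}{2}\right) \left(-23\right) 3 = \frac{345}{2} \cdot 3 = \frac{1035}{2}$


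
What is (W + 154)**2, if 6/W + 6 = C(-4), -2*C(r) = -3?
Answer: 209764/9 ≈ 23307.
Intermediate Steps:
C(r) = 3/2 (C(r) = -1/2*(-3) = 3/2)
W = -4/3 (W = 6/(-6 + 3/2) = 6/(-9/2) = 6*(-2/9) = -4/3 ≈ -1.3333)
(W + 154)**2 = (-4/3 + 154)**2 = (458/3)**2 = 209764/9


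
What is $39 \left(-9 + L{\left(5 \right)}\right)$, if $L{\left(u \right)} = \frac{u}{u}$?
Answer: $-312$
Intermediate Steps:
$L{\left(u \right)} = 1$
$39 \left(-9 + L{\left(5 \right)}\right) = 39 \left(-9 + 1\right) = 39 \left(-8\right) = -312$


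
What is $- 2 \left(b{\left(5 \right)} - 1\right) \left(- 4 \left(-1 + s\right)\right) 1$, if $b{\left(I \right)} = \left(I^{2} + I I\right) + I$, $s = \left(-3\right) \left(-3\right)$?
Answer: $3456$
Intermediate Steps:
$s = 9$
$b{\left(I \right)} = I + 2 I^{2}$ ($b{\left(I \right)} = \left(I^{2} + I^{2}\right) + I = 2 I^{2} + I = I + 2 I^{2}$)
$- 2 \left(b{\left(5 \right)} - 1\right) \left(- 4 \left(-1 + s\right)\right) 1 = - 2 \left(5 \left(1 + 2 \cdot 5\right) - 1\right) \left(- 4 \left(-1 + 9\right)\right) 1 = - 2 \left(5 \left(1 + 10\right) - 1\right) \left(\left(-4\right) 8\right) 1 = - 2 \left(5 \cdot 11 - 1\right) \left(-32\right) 1 = - 2 \left(55 - 1\right) \left(-32\right) 1 = - 2 \cdot 54 \left(-32\right) 1 = \left(-2\right) \left(-1728\right) 1 = 3456 \cdot 1 = 3456$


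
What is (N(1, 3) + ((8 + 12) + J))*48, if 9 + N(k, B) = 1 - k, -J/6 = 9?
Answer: -2064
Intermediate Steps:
J = -54 (J = -6*9 = -54)
N(k, B) = -8 - k (N(k, B) = -9 + (1 - k) = -8 - k)
(N(1, 3) + ((8 + 12) + J))*48 = ((-8 - 1*1) + ((8 + 12) - 54))*48 = ((-8 - 1) + (20 - 54))*48 = (-9 - 34)*48 = -43*48 = -2064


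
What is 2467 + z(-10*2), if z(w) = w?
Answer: 2447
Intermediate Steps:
2467 + z(-10*2) = 2467 - 10*2 = 2467 - 20 = 2447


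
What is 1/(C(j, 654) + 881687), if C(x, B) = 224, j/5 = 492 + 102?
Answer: 1/881911 ≈ 1.1339e-6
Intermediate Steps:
j = 2970 (j = 5*(492 + 102) = 5*594 = 2970)
1/(C(j, 654) + 881687) = 1/(224 + 881687) = 1/881911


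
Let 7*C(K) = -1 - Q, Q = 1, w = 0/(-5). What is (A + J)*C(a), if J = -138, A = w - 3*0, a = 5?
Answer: 276/7 ≈ 39.429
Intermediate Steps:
w = 0 (w = 0*(-⅕) = 0)
A = 0 (A = 0 - 3*0 = 0 + 0 = 0)
C(K) = -2/7 (C(K) = (-1 - 1*1)/7 = (-1 - 1)/7 = (⅐)*(-2) = -2/7)
(A + J)*C(a) = (0 - 138)*(-2/7) = -138*(-2/7) = 276/7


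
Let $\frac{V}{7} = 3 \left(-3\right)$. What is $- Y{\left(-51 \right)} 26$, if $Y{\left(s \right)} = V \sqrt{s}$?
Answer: $1638 i \sqrt{51} \approx 11698.0 i$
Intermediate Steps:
$V = -63$ ($V = 7 \cdot 3 \left(-3\right) = 7 \left(-9\right) = -63$)
$Y{\left(s \right)} = - 63 \sqrt{s}$
$- Y{\left(-51 \right)} 26 = - - 63 \sqrt{-51} \cdot 26 = - - 63 i \sqrt{51} \cdot 26 = - \left(-1638\right) i \sqrt{51} = 1638 i \sqrt{51}$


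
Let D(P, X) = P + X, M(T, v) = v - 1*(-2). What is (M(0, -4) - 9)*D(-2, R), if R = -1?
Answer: 33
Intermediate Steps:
M(T, v) = 2 + v (M(T, v) = v + 2 = 2 + v)
(M(0, -4) - 9)*D(-2, R) = ((2 - 4) - 9)*(-2 - 1) = (-2 - 9)*(-3) = -11*(-3) = 33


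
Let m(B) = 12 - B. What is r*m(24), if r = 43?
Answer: -516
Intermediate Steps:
r*m(24) = 43*(12 - 1*24) = 43*(12 - 24) = 43*(-12) = -516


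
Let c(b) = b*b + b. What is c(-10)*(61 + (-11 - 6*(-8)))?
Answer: 8820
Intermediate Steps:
c(b) = b + b**2 (c(b) = b**2 + b = b + b**2)
c(-10)*(61 + (-11 - 6*(-8))) = (-10*(1 - 10))*(61 + (-11 - 6*(-8))) = (-10*(-9))*(61 + (-11 + 48)) = 90*(61 + 37) = 90*98 = 8820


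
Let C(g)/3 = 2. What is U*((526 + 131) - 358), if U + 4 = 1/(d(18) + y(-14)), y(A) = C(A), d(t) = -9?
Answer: -3887/3 ≈ -1295.7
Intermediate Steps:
C(g) = 6 (C(g) = 3*2 = 6)
y(A) = 6
U = -13/3 (U = -4 + 1/(-9 + 6) = -4 + 1/(-3) = -4 - ⅓ = -13/3 ≈ -4.3333)
U*((526 + 131) - 358) = -13*((526 + 131) - 358)/3 = -13*(657 - 358)/3 = -13/3*299 = -3887/3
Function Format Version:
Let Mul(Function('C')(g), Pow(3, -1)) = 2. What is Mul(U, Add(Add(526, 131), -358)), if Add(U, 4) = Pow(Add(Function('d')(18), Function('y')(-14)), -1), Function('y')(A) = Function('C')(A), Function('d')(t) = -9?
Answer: Rational(-3887, 3) ≈ -1295.7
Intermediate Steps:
Function('C')(g) = 6 (Function('C')(g) = Mul(3, 2) = 6)
Function('y')(A) = 6
U = Rational(-13, 3) (U = Add(-4, Pow(Add(-9, 6), -1)) = Add(-4, Pow(-3, -1)) = Add(-4, Rational(-1, 3)) = Rational(-13, 3) ≈ -4.3333)
Mul(U, Add(Add(526, 131), -358)) = Mul(Rational(-13, 3), Add(Add(526, 131), -358)) = Mul(Rational(-13, 3), Add(657, -358)) = Mul(Rational(-13, 3), 299) = Rational(-3887, 3)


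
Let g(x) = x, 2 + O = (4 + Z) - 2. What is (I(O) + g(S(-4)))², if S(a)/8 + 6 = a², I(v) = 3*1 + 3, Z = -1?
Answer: 7396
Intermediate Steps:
O = -1 (O = -2 + ((4 - 1) - 2) = -2 + (3 - 2) = -2 + 1 = -1)
I(v) = 6 (I(v) = 3 + 3 = 6)
S(a) = -48 + 8*a²
(I(O) + g(S(-4)))² = (6 + (-48 + 8*(-4)²))² = (6 + (-48 + 8*16))² = (6 + (-48 + 128))² = (6 + 80)² = 86² = 7396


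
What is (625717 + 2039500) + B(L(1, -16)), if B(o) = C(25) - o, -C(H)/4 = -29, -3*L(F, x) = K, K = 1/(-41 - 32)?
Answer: 583707926/219 ≈ 2.6653e+6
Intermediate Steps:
K = -1/73 (K = 1/(-73) = -1/73 ≈ -0.013699)
L(F, x) = 1/219 (L(F, x) = -⅓*(-1/73) = 1/219)
C(H) = 116 (C(H) = -4*(-29) = 116)
B(o) = 116 - o
(625717 + 2039500) + B(L(1, -16)) = (625717 + 2039500) + (116 - 1*1/219) = 2665217 + (116 - 1/219) = 2665217 + 25403/219 = 583707926/219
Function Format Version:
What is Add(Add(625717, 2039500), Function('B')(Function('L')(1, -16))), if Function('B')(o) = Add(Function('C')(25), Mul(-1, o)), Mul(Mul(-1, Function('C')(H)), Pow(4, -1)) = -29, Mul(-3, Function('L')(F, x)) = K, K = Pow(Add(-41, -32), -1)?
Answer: Rational(583707926, 219) ≈ 2.6653e+6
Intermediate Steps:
K = Rational(-1, 73) (K = Pow(-73, -1) = Rational(-1, 73) ≈ -0.013699)
Function('L')(F, x) = Rational(1, 219) (Function('L')(F, x) = Mul(Rational(-1, 3), Rational(-1, 73)) = Rational(1, 219))
Function('C')(H) = 116 (Function('C')(H) = Mul(-4, -29) = 116)
Function('B')(o) = Add(116, Mul(-1, o))
Add(Add(625717, 2039500), Function('B')(Function('L')(1, -16))) = Add(Add(625717, 2039500), Add(116, Mul(-1, Rational(1, 219)))) = Add(2665217, Add(116, Rational(-1, 219))) = Add(2665217, Rational(25403, 219)) = Rational(583707926, 219)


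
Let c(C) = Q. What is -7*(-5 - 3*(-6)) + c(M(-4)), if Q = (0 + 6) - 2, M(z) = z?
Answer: -87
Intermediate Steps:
Q = 4 (Q = 6 - 2 = 4)
c(C) = 4
-7*(-5 - 3*(-6)) + c(M(-4)) = -7*(-5 - 3*(-6)) + 4 = -7*(-5 + 18) + 4 = -7*13 + 4 = -91 + 4 = -87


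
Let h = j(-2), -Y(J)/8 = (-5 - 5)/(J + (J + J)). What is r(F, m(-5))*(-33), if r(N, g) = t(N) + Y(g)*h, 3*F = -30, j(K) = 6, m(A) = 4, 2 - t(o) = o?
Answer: -1716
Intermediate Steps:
t(o) = 2 - o
F = -10 (F = (⅓)*(-30) = -10)
Y(J) = 80/(3*J) (Y(J) = -8*(-5 - 5)/(J + (J + J)) = -(-80)/(J + 2*J) = -(-80)/(3*J) = 80/(3*J))
h = 6
r(N, g) = 2 - N + 160/g (r(N, g) = (2 - N) + (80/(3*g))*6 = (2 - N) + 160/g = 2 - N + 160/g)
r(F, m(-5))*(-33) = (2 - 1*(-10) + 160/4)*(-33) = (2 + 10 + 160*(¼))*(-33) = (2 + 10 + 40)*(-33) = 52*(-33) = -1716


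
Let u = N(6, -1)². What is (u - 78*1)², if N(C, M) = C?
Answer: 1764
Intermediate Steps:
u = 36 (u = 6² = 36)
(u - 78*1)² = (36 - 78*1)² = (36 - 78)² = (-42)² = 1764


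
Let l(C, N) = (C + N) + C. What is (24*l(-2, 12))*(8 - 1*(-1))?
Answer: 1728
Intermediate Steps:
l(C, N) = N + 2*C
(24*l(-2, 12))*(8 - 1*(-1)) = (24*(12 + 2*(-2)))*(8 - 1*(-1)) = (24*(12 - 4))*(8 + 1) = (24*8)*9 = 192*9 = 1728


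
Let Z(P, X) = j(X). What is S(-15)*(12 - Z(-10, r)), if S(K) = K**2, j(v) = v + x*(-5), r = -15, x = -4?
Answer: 1575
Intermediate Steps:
j(v) = 20 + v (j(v) = v - 4*(-5) = v + 20 = 20 + v)
Z(P, X) = 20 + X
S(-15)*(12 - Z(-10, r)) = (-15)**2*(12 - (20 - 15)) = 225*(12 - 1*5) = 225*(12 - 5) = 225*7 = 1575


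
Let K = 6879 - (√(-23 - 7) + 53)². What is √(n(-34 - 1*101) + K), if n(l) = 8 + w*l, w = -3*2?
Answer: √(4918 - 106*I*√30) ≈ 70.25 - 4.1323*I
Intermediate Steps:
w = -6
n(l) = 8 - 6*l
K = 6879 - (53 + I*√30)² (K = 6879 - (√(-30) + 53)² = 6879 - (I*√30 + 53)² = 6879 - (53 + I*√30)² ≈ 4100.0 - 580.59*I)
√(n(-34 - 1*101) + K) = √((8 - 6*(-34 - 1*101)) + (4100 - 106*I*√30)) = √((8 - 6*(-34 - 101)) + (4100 - 106*I*√30)) = √((8 - 6*(-135)) + (4100 - 106*I*√30)) = √((8 + 810) + (4100 - 106*I*√30)) = √(818 + (4100 - 106*I*√30)) = √(4918 - 106*I*√30)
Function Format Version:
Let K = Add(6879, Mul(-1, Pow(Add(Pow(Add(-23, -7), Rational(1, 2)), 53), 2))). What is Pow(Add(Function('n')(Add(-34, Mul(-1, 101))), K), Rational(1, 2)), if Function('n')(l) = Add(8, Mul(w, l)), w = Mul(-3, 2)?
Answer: Pow(Add(4918, Mul(-106, I, Pow(30, Rational(1, 2)))), Rational(1, 2)) ≈ Add(70.250, Mul(-4.1323, I))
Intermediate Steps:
w = -6
Function('n')(l) = Add(8, Mul(-6, l))
K = Add(6879, Mul(-1, Pow(Add(53, Mul(I, Pow(30, Rational(1, 2)))), 2))) (K = Add(6879, Mul(-1, Pow(Add(Pow(-30, Rational(1, 2)), 53), 2))) = Add(6879, Mul(-1, Pow(Add(Mul(I, Pow(30, Rational(1, 2))), 53), 2))) = Add(6879, Mul(-1, Pow(Add(53, Mul(I, Pow(30, Rational(1, 2)))), 2))) ≈ Add(4100.0, Mul(-580.59, I)))
Pow(Add(Function('n')(Add(-34, Mul(-1, 101))), K), Rational(1, 2)) = Pow(Add(Add(8, Mul(-6, Add(-34, Mul(-1, 101)))), Add(4100, Mul(-106, I, Pow(30, Rational(1, 2))))), Rational(1, 2)) = Pow(Add(Add(8, Mul(-6, Add(-34, -101))), Add(4100, Mul(-106, I, Pow(30, Rational(1, 2))))), Rational(1, 2)) = Pow(Add(Add(8, Mul(-6, -135)), Add(4100, Mul(-106, I, Pow(30, Rational(1, 2))))), Rational(1, 2)) = Pow(Add(Add(8, 810), Add(4100, Mul(-106, I, Pow(30, Rational(1, 2))))), Rational(1, 2)) = Pow(Add(818, Add(4100, Mul(-106, I, Pow(30, Rational(1, 2))))), Rational(1, 2)) = Pow(Add(4918, Mul(-106, I, Pow(30, Rational(1, 2)))), Rational(1, 2))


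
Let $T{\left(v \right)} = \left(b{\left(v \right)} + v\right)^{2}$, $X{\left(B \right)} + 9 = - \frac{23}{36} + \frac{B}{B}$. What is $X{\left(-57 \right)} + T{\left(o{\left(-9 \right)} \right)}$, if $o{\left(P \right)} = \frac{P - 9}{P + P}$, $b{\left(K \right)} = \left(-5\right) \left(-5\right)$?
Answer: $\frac{24025}{36} \approx 667.36$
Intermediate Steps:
$b{\left(K \right)} = 25$
$X{\left(B \right)} = - \frac{311}{36}$ ($X{\left(B \right)} = -9 + \left(- \frac{23}{36} + \frac{B}{B}\right) = -9 + \left(\left(-23\right) \frac{1}{36} + 1\right) = -9 + \left(- \frac{23}{36} + 1\right) = -9 + \frac{13}{36} = - \frac{311}{36}$)
$o{\left(P \right)} = \frac{-9 + P}{2 P}$
$T{\left(v \right)} = \left(25 + v\right)^{2}$
$X{\left(-57 \right)} + T{\left(o{\left(-9 \right)} \right)} = - \frac{311}{36} + \left(25 + \frac{-9 - 9}{2 \left(-9\right)}\right)^{2} = - \frac{311}{36} + \left(25 + \frac{1}{2} \left(- \frac{1}{9}\right) \left(-18\right)\right)^{2} = - \frac{311}{36} + \left(25 + 1\right)^{2} = - \frac{311}{36} + 26^{2} = - \frac{311}{36} + 676 = \frac{24025}{36}$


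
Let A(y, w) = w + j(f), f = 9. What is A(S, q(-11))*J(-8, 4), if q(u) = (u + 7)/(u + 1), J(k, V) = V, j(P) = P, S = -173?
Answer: 188/5 ≈ 37.600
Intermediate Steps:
q(u) = (7 + u)/(1 + u)
A(y, w) = 9 + w (A(y, w) = w + 9 = 9 + w)
A(S, q(-11))*J(-8, 4) = (9 + (7 - 11)/(1 - 11))*4 = (9 - 4/(-10))*4 = (9 - ⅒*(-4))*4 = (9 + ⅖)*4 = (47/5)*4 = 188/5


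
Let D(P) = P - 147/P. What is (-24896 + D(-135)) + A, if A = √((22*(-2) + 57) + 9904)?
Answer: -1126346/45 + √9917 ≈ -24930.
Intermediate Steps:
A = √9917 (A = √((-44 + 57) + 9904) = √(13 + 9904) = √9917 ≈ 99.584)
(-24896 + D(-135)) + A = (-24896 + (-135 - 147/(-135))) + √9917 = (-24896 + (-135 - 147*(-1/135))) + √9917 = (-24896 + (-135 + 49/45)) + √9917 = (-24896 - 6026/45) + √9917 = -1126346/45 + √9917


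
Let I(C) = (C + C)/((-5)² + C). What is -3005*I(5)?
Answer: -3005/3 ≈ -1001.7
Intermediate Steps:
I(C) = 2*C/(25 + C) (I(C) = (2*C)/(25 + C) = 2*C/(25 + C))
-3005*I(5) = -6010*5/(25 + 5) = -6010*5/30 = -3005*⅓ = -3005/3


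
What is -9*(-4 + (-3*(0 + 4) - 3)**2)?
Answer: -1989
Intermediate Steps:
-9*(-4 + (-3*(0 + 4) - 3)**2) = -9*(-4 + (-3*4 - 3)**2) = -9*(-4 + (-12 - 3)**2) = -9*(-4 + (-15)**2) = -9*(-4 + 225) = -9*221 = -1989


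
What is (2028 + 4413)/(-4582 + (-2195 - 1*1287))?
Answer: -2147/2688 ≈ -0.79873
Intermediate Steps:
(2028 + 4413)/(-4582 + (-2195 - 1*1287)) = 6441/(-4582 + (-2195 - 1287)) = 6441/(-4582 - 3482) = 6441/(-8064) = 6441*(-1/8064) = -2147/2688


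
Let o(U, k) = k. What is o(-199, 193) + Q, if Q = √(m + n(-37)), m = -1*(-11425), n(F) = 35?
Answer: 193 + 2*√2865 ≈ 300.05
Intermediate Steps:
m = 11425
Q = 2*√2865 (Q = √(11425 + 35) = √11460 = 2*√2865 ≈ 107.05)
o(-199, 193) + Q = 193 + 2*√2865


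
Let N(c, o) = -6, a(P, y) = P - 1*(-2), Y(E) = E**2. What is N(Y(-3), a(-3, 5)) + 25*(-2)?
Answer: -56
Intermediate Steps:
a(P, y) = 2 + P (a(P, y) = P + 2 = 2 + P)
N(Y(-3), a(-3, 5)) + 25*(-2) = -6 + 25*(-2) = -6 - 50 = -56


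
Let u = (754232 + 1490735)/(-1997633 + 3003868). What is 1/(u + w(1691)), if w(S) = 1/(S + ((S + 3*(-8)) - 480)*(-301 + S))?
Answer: 1661918856935/3707835647742 ≈ 0.44822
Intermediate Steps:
u = 2244967/1006235 ≈ 2.2311
w(S) = 1/(S + (-504 + S)*(-301 + S)) (w(S) = 1/(S + ((S - 24) - 480)*(-301 + S)) = 1/(S + ((-24 + S) - 480)*(-301 + S)) = 1/(S + (-504 + S)*(-301 + S)))
1/(u + w(1691)) = 1/(2244967/1006235 + 1/(151704 + 1691² - 804*1691)) = 1/(2244967/1006235 + 1/(151704 + 2859481 - 1359564)) = 1/(2244967/1006235 + 1/1651621) = 1/(3707835647742/1661918856935) = 1661918856935/3707835647742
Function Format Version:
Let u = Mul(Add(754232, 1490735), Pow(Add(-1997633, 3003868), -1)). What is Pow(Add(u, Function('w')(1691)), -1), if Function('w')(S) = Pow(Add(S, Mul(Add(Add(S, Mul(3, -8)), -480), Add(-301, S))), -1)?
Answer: Rational(1661918856935, 3707835647742) ≈ 0.44822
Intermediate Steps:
u = Rational(2244967, 1006235) (u = Mul(2244967, Pow(1006235, -1)) = Mul(2244967, Rational(1, 1006235)) = Rational(2244967, 1006235) ≈ 2.2311)
Function('w')(S) = Pow(Add(S, Mul(Add(-504, S), Add(-301, S))), -1) (Function('w')(S) = Pow(Add(S, Mul(Add(Add(S, -24), -480), Add(-301, S))), -1) = Pow(Add(S, Mul(Add(Add(-24, S), -480), Add(-301, S))), -1) = Pow(Add(S, Mul(Add(-504, S), Add(-301, S))), -1))
Pow(Add(u, Function('w')(1691)), -1) = Pow(Add(Rational(2244967, 1006235), Pow(Add(151704, Pow(1691, 2), Mul(-804, 1691)), -1)), -1) = Pow(Add(Rational(2244967, 1006235), Pow(Add(151704, 2859481, -1359564), -1)), -1) = Pow(Add(Rational(2244967, 1006235), Pow(1651621, -1)), -1) = Pow(Add(Rational(2244967, 1006235), Rational(1, 1651621)), -1) = Pow(Rational(3707835647742, 1661918856935), -1) = Rational(1661918856935, 3707835647742)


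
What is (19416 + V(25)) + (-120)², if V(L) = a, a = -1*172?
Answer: 33644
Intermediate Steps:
a = -172
V(L) = -172
(19416 + V(25)) + (-120)² = (19416 - 172) + (-120)² = 19244 + 14400 = 33644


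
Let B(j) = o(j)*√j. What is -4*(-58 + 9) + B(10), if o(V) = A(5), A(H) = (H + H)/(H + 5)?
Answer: 196 + √10 ≈ 199.16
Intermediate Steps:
A(H) = 2*H/(5 + H) (A(H) = (2*H)/(5 + H) = 2*H/(5 + H))
o(V) = 1 (o(V) = 2*5/(5 + 5) = 2*5/10 = 2*5*(⅒) = 1)
B(j) = √j (B(j) = 1*√j = √j)
-4*(-58 + 9) + B(10) = -4*(-58 + 9) + √10 = -4*(-49) + √10 = 196 + √10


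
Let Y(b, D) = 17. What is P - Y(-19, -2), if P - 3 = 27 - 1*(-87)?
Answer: 100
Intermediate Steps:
P = 117 (P = 3 + (27 - 1*(-87)) = 3 + (27 + 87) = 3 + 114 = 117)
P - Y(-19, -2) = 117 - 1*17 = 117 - 17 = 100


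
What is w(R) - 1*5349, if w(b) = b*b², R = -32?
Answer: -38117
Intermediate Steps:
w(b) = b³
w(R) - 1*5349 = (-32)³ - 1*5349 = -32768 - 5349 = -38117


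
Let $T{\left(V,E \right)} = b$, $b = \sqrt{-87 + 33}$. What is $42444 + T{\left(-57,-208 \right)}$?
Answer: $42444 + 3 i \sqrt{6} \approx 42444.0 + 7.3485 i$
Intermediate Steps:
$b = 3 i \sqrt{6}$ ($b = \sqrt{-54} = 3 i \sqrt{6} \approx 7.3485 i$)
$T{\left(V,E \right)} = 3 i \sqrt{6}$
$42444 + T{\left(-57,-208 \right)} = 42444 + 3 i \sqrt{6}$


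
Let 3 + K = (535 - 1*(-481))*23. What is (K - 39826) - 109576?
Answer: -126037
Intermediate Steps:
K = 23365 (K = -3 + (535 - 1*(-481))*23 = -3 + (535 + 481)*23 = -3 + 1016*23 = -3 + 23368 = 23365)
(K - 39826) - 109576 = (23365 - 39826) - 109576 = -16461 - 109576 = -126037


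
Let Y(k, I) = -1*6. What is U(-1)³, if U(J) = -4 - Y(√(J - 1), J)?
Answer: 8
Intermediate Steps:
Y(k, I) = -6
U(J) = 2 (U(J) = -4 - 1*(-6) = -4 + 6 = 2)
U(-1)³ = 2³ = 8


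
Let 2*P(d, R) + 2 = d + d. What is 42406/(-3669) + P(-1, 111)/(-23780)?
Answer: -504203671/43624410 ≈ -11.558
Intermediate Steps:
P(d, R) = -1 + d (P(d, R) = -1 + (d + d)/2 = -1 + (2*d)/2 = -1 + d)
42406/(-3669) + P(-1, 111)/(-23780) = 42406/(-3669) + (-1 - 1)/(-23780) = 42406*(-1/3669) - 2*(-1/23780) = -42406/3669 + 1/11890 = -504203671/43624410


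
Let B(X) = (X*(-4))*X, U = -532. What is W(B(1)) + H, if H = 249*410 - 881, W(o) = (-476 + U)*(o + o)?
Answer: 109273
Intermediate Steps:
B(X) = -4*X² (B(X) = (-4*X)*X = -4*X²)
W(o) = -2016*o (W(o) = (-476 - 532)*(o + o) = -2016*o)
H = 101209 (H = 102090 - 881 = 101209)
W(B(1)) + H = -(-8064)*1² + 101209 = -(-8064) + 101209 = -2016*(-4) + 101209 = 8064 + 101209 = 109273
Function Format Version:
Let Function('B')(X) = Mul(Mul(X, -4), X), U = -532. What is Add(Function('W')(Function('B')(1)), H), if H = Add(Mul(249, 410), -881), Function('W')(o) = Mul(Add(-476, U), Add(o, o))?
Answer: 109273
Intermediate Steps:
Function('B')(X) = Mul(-4, Pow(X, 2)) (Function('B')(X) = Mul(Mul(-4, X), X) = Mul(-4, Pow(X, 2)))
Function('W')(o) = Mul(-2016, o) (Function('W')(o) = Mul(Add(-476, -532), Add(o, o)) = Mul(-1008, Mul(2, o)) = Mul(-2016, o))
H = 101209 (H = Add(102090, -881) = 101209)
Add(Function('W')(Function('B')(1)), H) = Add(Mul(-2016, Mul(-4, Pow(1, 2))), 101209) = Add(Mul(-2016, Mul(-4, 1)), 101209) = Add(Mul(-2016, -4), 101209) = Add(8064, 101209) = 109273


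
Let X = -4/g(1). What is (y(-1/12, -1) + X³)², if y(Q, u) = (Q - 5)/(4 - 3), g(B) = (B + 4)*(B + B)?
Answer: 59613841/2250000 ≈ 26.495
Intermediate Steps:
g(B) = 2*B*(4 + B) (g(B) = (4 + B)*(2*B) = 2*B*(4 + B))
X = -⅖ (X = -4*1/(2*(4 + 1)) = -4/(2*1*5) = -4/10 = -4*⅒ = -⅖ ≈ -0.40000)
y(Q, u) = -5 + Q (y(Q, u) = (-5 + Q)/1 = (-5 + Q)*1 = -5 + Q)
(y(-1/12, -1) + X³)² = ((-5 - 1/12) + (-⅖)³)² = ((-5 - 1*1/12) - 8/125)² = ((-5 - 1/12) - 8/125)² = (-61/12 - 8/125)² = (-7721/1500)² = 59613841/2250000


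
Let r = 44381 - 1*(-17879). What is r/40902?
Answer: 31130/20451 ≈ 1.5222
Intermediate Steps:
r = 62260 (r = 44381 + 17879 = 62260)
r/40902 = 62260/40902 = 62260*(1/40902) = 31130/20451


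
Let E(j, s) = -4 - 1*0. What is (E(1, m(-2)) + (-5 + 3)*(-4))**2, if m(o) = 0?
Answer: 16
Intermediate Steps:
E(j, s) = -4 (E(j, s) = -4 + 0 = -4)
(E(1, m(-2)) + (-5 + 3)*(-4))**2 = (-4 + (-5 + 3)*(-4))**2 = (-4 - 2*(-4))**2 = (-4 + 8)**2 = 4**2 = 16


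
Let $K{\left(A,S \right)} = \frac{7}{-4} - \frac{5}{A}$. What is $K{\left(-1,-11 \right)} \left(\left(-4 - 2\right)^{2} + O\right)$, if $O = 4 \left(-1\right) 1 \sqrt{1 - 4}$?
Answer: $117 - 13 i \sqrt{3} \approx 117.0 - 22.517 i$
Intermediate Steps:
$K{\left(A,S \right)} = - \frac{7}{4} - \frac{5}{A}$ ($K{\left(A,S \right)} = 7 \left(- \frac{1}{4}\right) - \frac{5}{A} = - \frac{7}{4} - \frac{5}{A}$)
$O = - 4 i \sqrt{3}$ ($O = \left(-4\right) 1 \sqrt{-3} = - 4 i \sqrt{3} \approx - 6.9282 i$)
$K{\left(-1,-11 \right)} \left(\left(-4 - 2\right)^{2} + O\right) = \left(- \frac{7}{4} - \frac{5}{-1}\right) \left(\left(-4 - 2\right)^{2} - 4 i \sqrt{3}\right) = \left(- \frac{7}{4} - -5\right) \left(\left(-6\right)^{2} - 4 i \sqrt{3}\right) = \left(- \frac{7}{4} + 5\right) \left(36 - 4 i \sqrt{3}\right) = \frac{13 \left(36 - 4 i \sqrt{3}\right)}{4} = 117 - 13 i \sqrt{3}$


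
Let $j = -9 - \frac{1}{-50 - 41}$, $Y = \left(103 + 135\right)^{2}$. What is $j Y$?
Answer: $- \frac{6619256}{13} \approx -5.0917 \cdot 10^{5}$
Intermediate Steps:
$Y = 56644$ ($Y = 238^{2} = 56644$)
$j = - \frac{818}{91}$ ($j = -9 - \frac{1}{-91} = -9 - - \frac{1}{91} = -9 + \frac{1}{91} = - \frac{818}{91} \approx -8.989$)
$j Y = \left(- \frac{818}{91}\right) 56644 = - \frac{6619256}{13}$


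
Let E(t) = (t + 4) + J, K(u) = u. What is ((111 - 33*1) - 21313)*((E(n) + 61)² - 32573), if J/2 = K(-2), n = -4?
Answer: 622695140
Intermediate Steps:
J = -4 (J = 2*(-2) = -4)
E(t) = t (E(t) = (t + 4) - 4 = (4 + t) - 4 = t)
((111 - 33*1) - 21313)*((E(n) + 61)² - 32573) = ((111 - 33*1) - 21313)*((-4 + 61)² - 32573) = ((111 - 33) - 21313)*(57² - 32573) = (78 - 21313)*(3249 - 32573) = -21235*(-29324) = 622695140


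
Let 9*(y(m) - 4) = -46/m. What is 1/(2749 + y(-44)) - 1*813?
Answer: -443179923/545117 ≈ -813.00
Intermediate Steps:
y(m) = 4 - 46/(9*m) (y(m) = 4 + (-46/m)/9 = 4 - 46/(9*m))
1/(2749 + y(-44)) - 1*813 = 1/(2749 + (4 - 46/9/(-44))) - 1*813 = 1/(2749 + (4 - 46/9*(-1/44))) - 813 = 1/(2749 + (4 + 23/198)) - 813 = 1/(2749 + 815/198) - 813 = 1/(545117/198) - 813 = 198/545117 - 813 = -443179923/545117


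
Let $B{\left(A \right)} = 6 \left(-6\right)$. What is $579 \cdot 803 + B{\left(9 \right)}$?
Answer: $464901$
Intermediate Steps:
$B{\left(A \right)} = -36$
$579 \cdot 803 + B{\left(9 \right)} = 579 \cdot 803 - 36 = 464937 - 36 = 464901$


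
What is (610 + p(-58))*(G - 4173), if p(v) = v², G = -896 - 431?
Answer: -21857000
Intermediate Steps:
G = -1327
(610 + p(-58))*(G - 4173) = (610 + (-58)²)*(-1327 - 4173) = (610 + 3364)*(-5500) = 3974*(-5500) = -21857000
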